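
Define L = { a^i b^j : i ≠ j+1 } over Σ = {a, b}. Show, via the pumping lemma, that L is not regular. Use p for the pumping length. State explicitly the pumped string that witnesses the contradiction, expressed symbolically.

Toward a contradiction, assume L is regular with pumping length p.
Choose w = a^p b^{p+p!-1}. Since p ≠ (p+p!-1)+1 = p+p!, w ∈ L; and |w| ≥ p.
Write w = xyz as guaranteed by the lemma, with |xy| ≤ p and y is nonempty.
The first p characters of w are a's, so xy (and hence y) consists only of a's. Write y = a^k, 1 ≤ k ≤ p.
Since 1 ≤ k ≤ p, k divides p!; set t = 1 + p!/k. Then xy^t z has p + (p!/k)·k = p + p! copies of a. Now the a-count is p+p! and (b-count)+1 = (p+p!-1)+1 = p+p!, so i ≠ j+1 fails. So xy^t z = a^{p+p!} b^{p+p!-1} ∉ L.
Contradiction. Therefore L is not regular.

a^{p+p!} b^{p+p!-1}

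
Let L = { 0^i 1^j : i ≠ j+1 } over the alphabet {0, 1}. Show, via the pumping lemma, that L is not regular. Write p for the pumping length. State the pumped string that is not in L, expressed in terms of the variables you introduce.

0^{p+p!} 1^{p+p!-1}

Toward a contradiction, assume L is regular with pumping length p.
Choose w = 0^p 1^{p+p!-1}. Since p ≠ (p+p!-1)+1 = p+p!, w ∈ L; and |w| ≥ p.
The pumping lemma gives a decomposition w = xyz where |xy| ≤ p and |y| ≥ 1.
The first p characters of w are 0's, so xy (and hence y) consists only of 0's. Write y = 0^k, 1 ≤ k ≤ p.
Since 1 ≤ k ≤ p, k divides p!; set t = 1 + p!/k. Then xy^t z has p + (p!/k)·k = p + p! copies of 0. Now the 0-count is p+p! and (1-count)+1 = (p+p!-1)+1 = p+p!, so i ≠ j+1 fails. So xy^t z = 0^{p+p!} 1^{p+p!-1} ∉ L.
This is a contradiction; hence L is not regular.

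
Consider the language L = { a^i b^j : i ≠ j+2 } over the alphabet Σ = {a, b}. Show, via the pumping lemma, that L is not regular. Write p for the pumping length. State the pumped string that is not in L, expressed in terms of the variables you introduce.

a^{p+p!} b^{p+p!-2}

Assume L is regular. Let p be the pumping length given by the pumping lemma.
Choose w = a^p b^{p+p!-2}. Since p ≠ (p+p!-2)+2 = p+p!, w ∈ L; and |w| ≥ p.
The pumping lemma gives a decomposition w = xyz where |xy| ≤ p and y is nonempty.
The first p characters of w are a's, so xy (and hence y) consists only of a's. Write y = a^k, 1 ≤ k ≤ p.
Since 1 ≤ k ≤ p, k divides p!; set t = 1 + p!/k. Then xy^t z has p + (p!/k)·k = p + p! copies of a. Now the a-count is p+p! and (b-count)+2 = (p+p!-2)+2 = p+p!, so i ≠ j+2 fails. So xy^t z = a^{p+p!} b^{p+p!-2} ∉ L.
This is a contradiction; hence L is not regular.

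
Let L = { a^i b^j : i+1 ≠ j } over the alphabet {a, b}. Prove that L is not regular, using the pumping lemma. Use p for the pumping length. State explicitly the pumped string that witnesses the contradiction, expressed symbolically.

Assume L is regular. Let p be the pumping length given by the pumping lemma.
Choose w = a^p b^{p+p!+1}. Since p ≠ (p+p!+1)-1 = p+p!, w ∈ L; and |w| ≥ p.
The pumping lemma gives a decomposition w = xyz where |xy| ≤ p and |y| > 0.
Since the first p symbols of w are all a's and |xy| ≤ p, y lies entirely in the leading a-block: y = a^k for some k with 1 ≤ k ≤ p.
Since 1 ≤ k ≤ p, k divides p!; set t = 1 + p!/k. Then xy^t z has p + (p!/k)·k = p + p! copies of a. Now the a-count is p+p! and (b-count)-1 = (p+p!+1)-1 = p+p!, so i+1 ≠ j fails. So xy^t z = a^{p+p!} b^{p+p!+1} ∉ L.
Contradiction. Therefore L is not regular.

a^{p+p!} b^{p+p!+1}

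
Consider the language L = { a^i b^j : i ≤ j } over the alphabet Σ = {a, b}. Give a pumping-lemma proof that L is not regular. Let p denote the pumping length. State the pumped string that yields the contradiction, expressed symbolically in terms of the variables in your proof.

Assume L is regular; let p be its pumping constant.
Choose w = a^p b^p ∈ L, with |w| = 2p ≥ p.
The pumping lemma gives a decomposition w = xyz where |xy| ≤ p and |y| ≥ 1.
Since the first p symbols of w are all a's and |xy| ≤ p, y lies entirely in the leading a-block: y = a^k for some k with 1 ≤ k ≤ p.
Consider xy^2z = a^{p+k} b^p. Since k ≥ 1, the a-count p+k exceeds the b-count p, so i ≤ j fails; thus xy^2z ∉ L.
This is a contradiction; hence L is not regular.

a^{p+k} b^p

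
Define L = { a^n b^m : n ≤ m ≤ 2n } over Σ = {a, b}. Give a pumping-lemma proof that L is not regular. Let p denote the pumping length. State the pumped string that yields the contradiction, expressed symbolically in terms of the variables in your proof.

Assume L is regular. Let p be the pumping length given by the pumping lemma.
Take w = a^p b^p ∈ L (since p ≤ p ≤ 2p), with |w| = 2p ≥ p.
The pumping lemma gives a decomposition w = xyz where |xy| ≤ p and |y| > 0.
The first p characters of w are a's, so xy (and hence y) consists only of a's. Write y = a^k, 1 ≤ k ≤ p.
Pump with i = 2: xy^2z = a^{p+k} b^p. Now n = p+k > p = m, so the condition n ≤ m fails. Thus xy^2z ∉ L.
This is a contradiction; hence L is not regular.

a^{p+k} b^p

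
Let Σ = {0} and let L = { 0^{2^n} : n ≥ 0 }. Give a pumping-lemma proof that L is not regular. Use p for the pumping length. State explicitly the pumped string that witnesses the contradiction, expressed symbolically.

Toward a contradiction, assume L is regular with pumping length p.
Take w = 0^{2^p} ∈ L with |w| = 2^p ≥ p.
By the pumping lemma, w = xyz with |xy| ≤ p and y is nonempty.
Then y = 0^k for some k with 1 ≤ k ≤ p.
Pump with i = 2: xy^2z = 0^{2^p+k}. Since 1 ≤ k ≤ p < 2^p, we have 2^p < 2^p+k < 2^{p+1}, so 2^p+k is not a power of 2. So xy^2z ∉ L.
Contradiction. Therefore L is not regular.

0^{2^p+k}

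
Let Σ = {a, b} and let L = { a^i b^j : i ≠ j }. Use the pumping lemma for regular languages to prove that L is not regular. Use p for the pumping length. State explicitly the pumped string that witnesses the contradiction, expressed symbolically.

Toward a contradiction, assume L is regular with pumping length p.
Choose w = a^p b^{p+p!}. Since p ≠ p+p!, w ∈ L; and |w| ≥ p.
The pumping lemma gives a decomposition w = xyz where |xy| ≤ p and |y| ≥ 1.
Because |xy| ≤ p and w begins with p copies of a, we have y = a^k with 1 ≤ k ≤ p.
Since 1 ≤ k ≤ p, k divides p!; set t = 1 + p!/k. Then xy^t z has p + (p!/k)·k = p + p! copies of a. Now the a-count equals the b-count, so i ≠ j fails. So xy^t z = a^{p+p!} b^{p+p!} ∉ L.
This contradicts the pumping lemma, so L is not regular.

a^{p+p!} b^{p+p!}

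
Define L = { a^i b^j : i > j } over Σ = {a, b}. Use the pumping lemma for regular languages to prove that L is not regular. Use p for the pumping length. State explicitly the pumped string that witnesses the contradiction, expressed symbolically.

Assume L is regular; let p be its pumping constant.
Choose w = a^{p+1} b^p ∈ L, with |w| = 2p+1 ≥ p.
By the pumping lemma, w = xyz with |xy| ≤ p and |y| > 0.
Because |xy| ≤ p and w begins with p copies of a, we have y = a^k with 1 ≤ k ≤ p.
Consider xy^0z = xz = a^{p+1-k} b^p. Since k ≥ 1, the a-count p+1-k is at most p, so i > j fails; thus xz ∉ L.
This contradicts the pumping lemma, so L is not regular.

a^{p+1-k} b^p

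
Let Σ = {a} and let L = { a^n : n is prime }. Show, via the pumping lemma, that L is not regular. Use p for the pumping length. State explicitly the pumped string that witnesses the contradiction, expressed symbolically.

Suppose for contradiction that L is regular, and let p be the pumping length.
Let q be a prime with q ≥ p+2 (infinitely many primes exist), and take w = a^q ∈ L with |w| = q ≥ p.
The pumping lemma gives a decomposition w = xyz where |xy| ≤ p and |y| > 0.
Then y = a^k for some k with 1 ≤ k ≤ p.
Since 1 ≤ k ≤ p, |xz| = q-k. Pump with i = q+1: |xy^{q+1}z| = (q-k)+(q+1)k = q+qk = q(1+k), which is composite (both factors ≥ 2). So xy^{q+1}z = a^{q(1+k)} ∉ L.
This is a contradiction; hence L is not regular.

a^{q(1+k)}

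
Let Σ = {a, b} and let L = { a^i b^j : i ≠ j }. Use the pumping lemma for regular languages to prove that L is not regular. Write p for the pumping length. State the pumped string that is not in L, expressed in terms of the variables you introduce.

Assume L is regular. Let p be the pumping length given by the pumping lemma.
Choose w = a^p b^{p+p!}. Since p ≠ p+p!, w ∈ L; and |w| ≥ p.
The pumping lemma gives a decomposition w = xyz where |xy| ≤ p and |y| ≥ 1.
The first p characters of w are a's, so xy (and hence y) consists only of a's. Write y = a^k, 1 ≤ k ≤ p.
Since 1 ≤ k ≤ p, k divides p!; set t = 1 + p!/k. Then xy^t z has p + (p!/k)·k = p + p! copies of a. Now the a-count equals the b-count, so i ≠ j fails. So xy^t z = a^{p+p!} b^{p+p!} ∉ L.
Contradiction. Therefore L is not regular.

a^{p+p!} b^{p+p!}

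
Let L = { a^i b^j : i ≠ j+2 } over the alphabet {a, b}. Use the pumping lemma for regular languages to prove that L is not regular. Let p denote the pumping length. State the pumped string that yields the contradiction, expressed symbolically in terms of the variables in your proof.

Toward a contradiction, assume L is regular with pumping length p.
Choose w = a^p b^{p+p!-2}. Since p ≠ (p+p!-2)+2 = p+p!, w ∈ L; and |w| ≥ p.
Write w = xyz as guaranteed by the lemma, with |xy| ≤ p and |y| > 0.
Because |xy| ≤ p and w begins with p copies of a, we have y = a^k with 1 ≤ k ≤ p.
Since 1 ≤ k ≤ p, k divides p!; set t = 1 + p!/k. Then xy^t z has p + (p!/k)·k = p + p! copies of a. Now the a-count is p+p! and (b-count)+2 = (p+p!-2)+2 = p+p!, so i ≠ j+2 fails. So xy^t z = a^{p+p!} b^{p+p!-2} ∉ L.
This is a contradiction; hence L is not regular.

a^{p+p!} b^{p+p!-2}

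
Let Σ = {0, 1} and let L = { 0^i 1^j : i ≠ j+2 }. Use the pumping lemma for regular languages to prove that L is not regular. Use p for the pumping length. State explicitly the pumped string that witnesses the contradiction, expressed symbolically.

Assume L is regular. Let p be the pumping length given by the pumping lemma.
Choose w = 0^p 1^{p+p!-2}. Since p ≠ (p+p!-2)+2 = p+p!, w ∈ L; and |w| ≥ p.
By the pumping lemma, w = xyz with |xy| ≤ p and |y| > 0.
Since the first p symbols of w are all 0's and |xy| ≤ p, y lies entirely in the leading 0-block: y = 0^k for some k with 1 ≤ k ≤ p.
Since 1 ≤ k ≤ p, k divides p!; set t = 1 + p!/k. Then xy^t z has p + (p!/k)·k = p + p! copies of 0. Now the 0-count is p+p! and (1-count)+2 = (p+p!-2)+2 = p+p!, so i ≠ j+2 fails. So xy^t z = 0^{p+p!} 1^{p+p!-2} ∉ L.
Contradiction. Therefore L is not regular.

0^{p+p!} 1^{p+p!-2}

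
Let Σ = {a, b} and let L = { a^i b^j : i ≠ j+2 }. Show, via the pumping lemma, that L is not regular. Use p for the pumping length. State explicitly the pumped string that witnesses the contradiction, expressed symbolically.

a^{p+p!} b^{p+p!-2}

Assume L is regular. Let p be the pumping length given by the pumping lemma.
Choose w = a^p b^{p+p!-2}. Since p ≠ (p+p!-2)+2 = p+p!, w ∈ L; and |w| ≥ p.
By the pumping lemma, w = xyz with |xy| ≤ p and y is nonempty.
The first p characters of w are a's, so xy (and hence y) consists only of a's. Write y = a^k, 1 ≤ k ≤ p.
Since 1 ≤ k ≤ p, k divides p!; set t = 1 + p!/k. Then xy^t z has p + (p!/k)·k = p + p! copies of a. Now the a-count is p+p! and (b-count)+2 = (p+p!-2)+2 = p+p!, so i ≠ j+2 fails. So xy^t z = a^{p+p!} b^{p+p!-2} ∉ L.
This is a contradiction; hence L is not regular.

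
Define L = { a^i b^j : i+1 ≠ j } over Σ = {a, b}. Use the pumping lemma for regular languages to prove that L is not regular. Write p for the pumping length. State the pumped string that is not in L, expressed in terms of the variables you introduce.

Assume L is regular; let p be its pumping constant.
Choose w = a^p b^{p+p!+1}. Since p ≠ (p+p!+1)-1 = p+p!, w ∈ L; and |w| ≥ p.
By the pumping lemma, w = xyz with |xy| ≤ p and |y| ≥ 1.
Because |xy| ≤ p and w begins with p copies of a, we have y = a^k with 1 ≤ k ≤ p.
Since 1 ≤ k ≤ p, k divides p!; set t = 1 + p!/k. Then xy^t z has p + (p!/k)·k = p + p! copies of a. Now the a-count is p+p! and (b-count)-1 = (p+p!+1)-1 = p+p!, so i+1 ≠ j fails. So xy^t z = a^{p+p!} b^{p+p!+1} ∉ L.
This is a contradiction; hence L is not regular.

a^{p+p!} b^{p+p!+1}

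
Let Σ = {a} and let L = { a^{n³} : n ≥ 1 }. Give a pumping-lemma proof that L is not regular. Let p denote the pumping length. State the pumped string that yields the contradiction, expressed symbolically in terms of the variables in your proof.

a^{p³+k}

Assume L is regular; let p be its pumping constant.
Take w = a^{p³} ∈ L with |w| = p³ ≥ p.
By the pumping lemma, w = xyz with |xy| ≤ p and |y| > 0.
Then y = a^k for some k with 1 ≤ k ≤ p.
Pump with i = 2: xy^2z = a^{p³+k}. Since 1 ≤ k ≤ p, p³ < p³+k ≤ p³+p < p³+3p²+3p+1 = (p+1)³, so p³+k is not a perfect cube. So xy^2z ∉ L.
This is a contradiction; hence L is not regular.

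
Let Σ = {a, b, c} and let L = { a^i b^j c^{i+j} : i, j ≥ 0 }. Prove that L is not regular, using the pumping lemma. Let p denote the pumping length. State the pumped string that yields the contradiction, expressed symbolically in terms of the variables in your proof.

a^{p+k} b^p c^{2p}

Assume L is regular. Let p be the pumping length given by the pumping lemma.
Take w = a^p b^p c^{2p} ∈ L (with i=j=p, i+j=2p), |w| = 4p ≥ p.
The pumping lemma gives a decomposition w = xyz where |xy| ≤ p and y is nonempty.
The first p characters of w are a's, so xy (and hence y) consists only of a's. Write y = a^k, 1 ≤ k ≤ p.
Consider xy^2z = a^{p+k} b^p c^{2p}. Now the a- and b-counts sum to 2p+k, but the c-count is 2p ≠ 2p+k. So xy^2z ∉ L.
This contradicts the pumping lemma, so L is not regular.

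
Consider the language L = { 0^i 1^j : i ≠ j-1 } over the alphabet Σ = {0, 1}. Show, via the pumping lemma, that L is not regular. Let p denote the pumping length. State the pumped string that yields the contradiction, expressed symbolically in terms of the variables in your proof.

Assume L is regular; let p be its pumping constant.
Choose w = 0^p 1^{p+p!+1}. Since p ≠ (p+p!+1)-1 = p+p!, w ∈ L; and |w| ≥ p.
By the pumping lemma, w = xyz with |xy| ≤ p and |y| ≥ 1.
Because |xy| ≤ p and w begins with p copies of 0, we have y = 0^k with 1 ≤ k ≤ p.
Since 1 ≤ k ≤ p, k divides p!; set t = 1 + p!/k. Then xy^t z has p + (p!/k)·k = p + p! copies of 0. Now the 0-count is p+p! and (1-count)-1 = (p+p!+1)-1 = p+p!, so i ≠ j-1 fails. So xy^t z = 0^{p+p!} 1^{p+p!+1} ∉ L.
Contradiction. Therefore L is not regular.

0^{p+p!} 1^{p+p!+1}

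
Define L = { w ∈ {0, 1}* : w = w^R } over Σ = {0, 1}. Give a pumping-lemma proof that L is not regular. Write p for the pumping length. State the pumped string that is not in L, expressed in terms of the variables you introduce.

Toward a contradiction, assume L is regular with pumping length p.
Take w = 0^p 1 0^p, a palindrome of length 2p+1 ≥ p.
By the pumping lemma, w = xyz with |xy| ≤ p and |y| ≥ 1.
The first p characters of w are 0's, so xy (and hence y) consists only of 0's. Write y = 0^k, 1 ≤ k ≤ p.
Pump with i = 2: xy^2z = 0^{p+k} 1 0^p. Its reverse is 0^p 1 0^{p+k}, which differs from xy^2z since k ≥ 1. So xy^2z is not a palindrome and xy^2z ∉ L.
Contradiction. Therefore L is not regular.

0^{p+k} 1 0^p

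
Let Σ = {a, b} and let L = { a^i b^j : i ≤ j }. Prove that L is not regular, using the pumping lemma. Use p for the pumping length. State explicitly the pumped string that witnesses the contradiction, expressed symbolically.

Assume L is regular. Let p be the pumping length given by the pumping lemma.
Choose w = a^p b^p ∈ L, with |w| = 2p ≥ p.
The pumping lemma gives a decomposition w = xyz where |xy| ≤ p and y is nonempty.
The first p characters of w are a's, so xy (and hence y) consists only of a's. Write y = a^k, 1 ≤ k ≤ p.
Consider xy^2z = a^{p+k} b^p. Since k ≥ 1, the a-count p+k exceeds the b-count p, so i ≤ j fails; thus xy^2z ∉ L.
This contradicts the pumping lemma, so L is not regular.

a^{p+k} b^p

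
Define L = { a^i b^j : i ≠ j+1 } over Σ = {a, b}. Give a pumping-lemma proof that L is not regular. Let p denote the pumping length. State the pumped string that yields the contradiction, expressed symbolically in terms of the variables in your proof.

Toward a contradiction, assume L is regular with pumping length p.
Choose w = a^p b^{p+p!-1}. Since p ≠ (p+p!-1)+1 = p+p!, w ∈ L; and |w| ≥ p.
By the pumping lemma, w = xyz with |xy| ≤ p and |y| ≥ 1.
Because |xy| ≤ p and w begins with p copies of a, we have y = a^k with 1 ≤ k ≤ p.
Since 1 ≤ k ≤ p, k divides p!; set t = 1 + p!/k. Then xy^t z has p + (p!/k)·k = p + p! copies of a. Now the a-count is p+p! and (b-count)+1 = (p+p!-1)+1 = p+p!, so i ≠ j+1 fails. So xy^t z = a^{p+p!} b^{p+p!-1} ∉ L.
This is a contradiction; hence L is not regular.

a^{p+p!} b^{p+p!-1}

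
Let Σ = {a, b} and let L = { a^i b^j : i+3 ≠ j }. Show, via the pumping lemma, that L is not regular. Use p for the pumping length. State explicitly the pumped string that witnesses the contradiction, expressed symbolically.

a^{p+p!} b^{p+p!+3}

Suppose for contradiction that L is regular, and let p be the pumping length.
Choose w = a^p b^{p+p!+3}. Since p ≠ (p+p!+3)-3 = p+p!, w ∈ L; and |w| ≥ p.
Write w = xyz as guaranteed by the lemma, with |xy| ≤ p and |y| ≥ 1.
Since the first p symbols of w are all a's and |xy| ≤ p, y lies entirely in the leading a-block: y = a^k for some k with 1 ≤ k ≤ p.
Since 1 ≤ k ≤ p, k divides p!; set t = 1 + p!/k. Then xy^t z has p + (p!/k)·k = p + p! copies of a. Now the a-count is p+p! and (b-count)-3 = (p+p!+3)-3 = p+p!, so i+3 ≠ j fails. So xy^t z = a^{p+p!} b^{p+p!+3} ∉ L.
This is a contradiction; hence L is not regular.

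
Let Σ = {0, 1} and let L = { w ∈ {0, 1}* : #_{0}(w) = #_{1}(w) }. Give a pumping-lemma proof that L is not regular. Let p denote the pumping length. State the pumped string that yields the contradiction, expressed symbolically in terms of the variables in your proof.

0^{p+k} 1^p

Assume L is regular; let p be its pumping constant.
Choose w = 0^p 1^p ∈ L with |w| = 2p ≥ p.
The pumping lemma gives a decomposition w = xyz where |xy| ≤ p and |y| > 0.
Because |xy| ≤ p and w begins with p copies of 0, we have y = 0^k with 1 ≤ k ≤ p.
Pump with i = 2: xy^2z = 0^{p+k} 1^p has p+k occurrences of 0 but only p of 1. Since k ≥ 1 the counts differ, so xy^2z ∉ L.
Contradiction. Therefore L is not regular.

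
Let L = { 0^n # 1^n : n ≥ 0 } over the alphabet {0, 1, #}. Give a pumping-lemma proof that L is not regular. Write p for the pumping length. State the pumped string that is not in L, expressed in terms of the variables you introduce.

Assume L is regular; let p be its pumping constant.
Take w = 0^p # 1^p ∈ L with |w| = 2p+1 ≥ p.
By the pumping lemma, w = xyz with |xy| ≤ p and y is nonempty.
The first p characters of w are 0's, so xy (and hence y) consists only of 0's. Write y = 0^k, 1 ≤ k ≤ p.
Pump with i = 2: xy^2z = 0^{p+k} # 1^p, which would require p+k = p. But k ≥ 1, so xy^2z ∉ L.
This is a contradiction; hence L is not regular.

0^{p+k} # 1^p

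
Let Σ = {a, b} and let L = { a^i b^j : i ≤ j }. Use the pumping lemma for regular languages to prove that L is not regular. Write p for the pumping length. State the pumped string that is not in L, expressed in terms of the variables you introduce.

a^{p+k} b^p

Suppose for contradiction that L is regular, and let p be the pumping length.
Choose w = a^p b^p ∈ L, with |w| = 2p ≥ p.
By the pumping lemma, w = xyz with |xy| ≤ p and y is nonempty.
Since the first p symbols of w are all a's and |xy| ≤ p, y lies entirely in the leading a-block: y = a^k for some k with 1 ≤ k ≤ p.
Consider xy^2z = a^{p+k} b^p. Since k ≥ 1, the a-count p+k exceeds the b-count p, so i ≤ j fails; thus xy^2z ∉ L.
This is a contradiction; hence L is not regular.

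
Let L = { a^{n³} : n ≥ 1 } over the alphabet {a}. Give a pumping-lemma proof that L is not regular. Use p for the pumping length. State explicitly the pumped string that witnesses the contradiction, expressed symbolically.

Suppose for contradiction that L is regular, and let p be the pumping length.
Take w = a^{p³} ∈ L with |w| = p³ ≥ p.
By the pumping lemma, w = xyz with |xy| ≤ p and |y| > 0.
Then y = a^k for some k with 1 ≤ k ≤ p.
Pump with i = 2: xy^2z = a^{p³+k}. Since 1 ≤ k ≤ p, p³ < p³+k ≤ p³+p < p³+3p²+3p+1 = (p+1)³, so p³+k is not a perfect cube. So xy^2z ∉ L.
Contradiction. Therefore L is not regular.

a^{p³+k}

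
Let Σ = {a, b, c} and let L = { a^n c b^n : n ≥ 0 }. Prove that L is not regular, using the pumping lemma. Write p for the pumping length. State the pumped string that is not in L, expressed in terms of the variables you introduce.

a^{p+k} c b^p

Toward a contradiction, assume L is regular with pumping length p.
Take w = a^p c b^p ∈ L with |w| = 2p+1 ≥ p.
Write w = xyz as guaranteed by the lemma, with |xy| ≤ p and |y| ≥ 1.
The first p characters of w are a's, so xy (and hence y) consists only of a's. Write y = a^k, 1 ≤ k ≤ p.
Pump with i = 2: xy^2z = a^{p+k} c b^p, which would require p+k = p. But k ≥ 1, so xy^2z ∉ L.
Contradiction. Therefore L is not regular.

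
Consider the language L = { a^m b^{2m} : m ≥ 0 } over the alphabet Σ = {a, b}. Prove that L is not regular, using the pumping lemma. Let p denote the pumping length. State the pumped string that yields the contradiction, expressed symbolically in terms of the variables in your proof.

a^{p+k} b^{2p}

Assume L is regular; let p be its pumping constant.
Choose w = a^p b^{2p}, which is in L with |w| = 3p ≥ p.
Write w = xyz as guaranteed by the lemma, with |xy| ≤ p and |y| > 0.
Because |xy| ≤ p and w begins with p copies of a, we have y = a^k with 1 ≤ k ≤ p.
Pump with i = 2: xy^2z = a^{p+k} b^{2p}. For this to lie in L we would need 2p = 2(p+k), which forces k = 0. But k ≥ 1, so xy^2z ∉ L.
This is a contradiction; hence L is not regular.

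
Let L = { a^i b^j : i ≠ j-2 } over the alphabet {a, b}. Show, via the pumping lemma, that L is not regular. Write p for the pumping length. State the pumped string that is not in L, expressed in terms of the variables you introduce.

Suppose for contradiction that L is regular, and let p be the pumping length.
Choose w = a^p b^{p+p!+2}. Since p ≠ (p+p!+2)-2 = p+p!, w ∈ L; and |w| ≥ p.
The pumping lemma gives a decomposition w = xyz where |xy| ≤ p and |y| > 0.
The first p characters of w are a's, so xy (and hence y) consists only of a's. Write y = a^k, 1 ≤ k ≤ p.
Since 1 ≤ k ≤ p, k divides p!; set t = 1 + p!/k. Then xy^t z has p + (p!/k)·k = p + p! copies of a. Now the a-count is p+p! and (b-count)-2 = (p+p!+2)-2 = p+p!, so i ≠ j-2 fails. So xy^t z = a^{p+p!} b^{p+p!+2} ∉ L.
This contradicts the pumping lemma, so L is not regular.

a^{p+p!} b^{p+p!+2}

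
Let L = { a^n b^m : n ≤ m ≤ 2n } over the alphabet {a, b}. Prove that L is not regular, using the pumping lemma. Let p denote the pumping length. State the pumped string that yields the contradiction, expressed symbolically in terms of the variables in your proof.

a^{p+k} b^p

Toward a contradiction, assume L is regular with pumping length p.
Take w = a^p b^p ∈ L (since p ≤ p ≤ 2p), with |w| = 2p ≥ p.
By the pumping lemma, w = xyz with |xy| ≤ p and y is nonempty.
Because |xy| ≤ p and w begins with p copies of a, we have y = a^k with 1 ≤ k ≤ p.
Pump with i = 2: xy^2z = a^{p+k} b^p. Now n = p+k > p = m, so the condition n ≤ m fails. Thus xy^2z ∉ L.
Contradiction. Therefore L is not regular.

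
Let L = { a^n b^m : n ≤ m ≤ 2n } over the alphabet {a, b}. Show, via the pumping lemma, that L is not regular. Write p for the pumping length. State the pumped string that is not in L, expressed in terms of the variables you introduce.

a^{p+k} b^p

Assume L is regular. Let p be the pumping length given by the pumping lemma.
Take w = a^p b^p ∈ L (since p ≤ p ≤ 2p), with |w| = 2p ≥ p.
By the pumping lemma, w = xyz with |xy| ≤ p and |y| > 0.
Since the first p symbols of w are all a's and |xy| ≤ p, y lies entirely in the leading a-block: y = a^k for some k with 1 ≤ k ≤ p.
Pump with i = 2: xy^2z = a^{p+k} b^p. Now n = p+k > p = m, so the condition n ≤ m fails. Thus xy^2z ∉ L.
This is a contradiction; hence L is not regular.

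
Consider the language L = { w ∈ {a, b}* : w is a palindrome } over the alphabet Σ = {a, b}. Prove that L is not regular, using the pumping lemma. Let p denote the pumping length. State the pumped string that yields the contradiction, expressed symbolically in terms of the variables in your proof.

Toward a contradiction, assume L is regular with pumping length p.
Take w = a^p b a^p, a palindrome of length 2p+1 ≥ p.
By the pumping lemma, w = xyz with |xy| ≤ p and |y| ≥ 1.
The first p characters of w are a's, so xy (and hence y) consists only of a's. Write y = a^k, 1 ≤ k ≤ p.
Pump with i = 2: xy^2z = a^{p+k} b a^p. Its reverse is a^p b a^{p+k}, which differs from xy^2z since k ≥ 1. So xy^2z is not a palindrome and xy^2z ∉ L.
This is a contradiction; hence L is not regular.

a^{p+k} b a^p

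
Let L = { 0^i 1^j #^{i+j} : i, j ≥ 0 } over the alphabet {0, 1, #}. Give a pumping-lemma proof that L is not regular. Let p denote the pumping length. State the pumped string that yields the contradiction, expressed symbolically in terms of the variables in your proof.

0^{p+k} 1^p #^{2p}

Assume L is regular. Let p be the pumping length given by the pumping lemma.
Take w = 0^p 1^p #^{2p} ∈ L (with i=j=p, i+j=2p), |w| = 4p ≥ p.
By the pumping lemma, w = xyz with |xy| ≤ p and y is nonempty.
The first p characters of w are 0's, so xy (and hence y) consists only of 0's. Write y = 0^k, 1 ≤ k ≤ p.
Consider xy^2z = 0^{p+k} 1^p #^{2p}. Now the 0- and 1-counts sum to 2p+k, but the #-count is 2p ≠ 2p+k. So xy^2z ∉ L.
This is a contradiction; hence L is not regular.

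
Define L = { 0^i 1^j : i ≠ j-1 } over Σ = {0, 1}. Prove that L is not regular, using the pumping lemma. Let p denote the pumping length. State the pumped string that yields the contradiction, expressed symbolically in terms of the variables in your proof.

Assume L is regular. Let p be the pumping length given by the pumping lemma.
Choose w = 0^p 1^{p+p!+1}. Since p ≠ (p+p!+1)-1 = p+p!, w ∈ L; and |w| ≥ p.
By the pumping lemma, w = xyz with |xy| ≤ p and y is nonempty.
Since the first p symbols of w are all 0's and |xy| ≤ p, y lies entirely in the leading 0-block: y = 0^k for some k with 1 ≤ k ≤ p.
Since 1 ≤ k ≤ p, k divides p!; set t = 1 + p!/k. Then xy^t z has p + (p!/k)·k = p + p! copies of 0. Now the 0-count is p+p! and (1-count)-1 = (p+p!+1)-1 = p+p!, so i ≠ j-1 fails. So xy^t z = 0^{p+p!} 1^{p+p!+1} ∉ L.
This is a contradiction; hence L is not regular.

0^{p+p!} 1^{p+p!+1}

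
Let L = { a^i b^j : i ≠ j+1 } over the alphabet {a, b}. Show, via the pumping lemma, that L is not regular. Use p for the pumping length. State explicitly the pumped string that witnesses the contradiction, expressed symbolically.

Assume L is regular. Let p be the pumping length given by the pumping lemma.
Choose w = a^p b^{p+p!-1}. Since p ≠ (p+p!-1)+1 = p+p!, w ∈ L; and |w| ≥ p.
By the pumping lemma, w = xyz with |xy| ≤ p and y is nonempty.
The first p characters of w are a's, so xy (and hence y) consists only of a's. Write y = a^k, 1 ≤ k ≤ p.
Since 1 ≤ k ≤ p, k divides p!; set t = 1 + p!/k. Then xy^t z has p + (p!/k)·k = p + p! copies of a. Now the a-count is p+p! and (b-count)+1 = (p+p!-1)+1 = p+p!, so i ≠ j+1 fails. So xy^t z = a^{p+p!} b^{p+p!-1} ∉ L.
This contradicts the pumping lemma, so L is not regular.

a^{p+p!} b^{p+p!-1}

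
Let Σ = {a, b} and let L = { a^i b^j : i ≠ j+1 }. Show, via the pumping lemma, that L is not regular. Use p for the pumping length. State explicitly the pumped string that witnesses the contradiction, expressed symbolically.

Toward a contradiction, assume L is regular with pumping length p.
Choose w = a^p b^{p+p!-1}. Since p ≠ (p+p!-1)+1 = p+p!, w ∈ L; and |w| ≥ p.
By the pumping lemma, w = xyz with |xy| ≤ p and y is nonempty.
Because |xy| ≤ p and w begins with p copies of a, we have y = a^k with 1 ≤ k ≤ p.
Since 1 ≤ k ≤ p, k divides p!; set t = 1 + p!/k. Then xy^t z has p + (p!/k)·k = p + p! copies of a. Now the a-count is p+p! and (b-count)+1 = (p+p!-1)+1 = p+p!, so i ≠ j+1 fails. So xy^t z = a^{p+p!} b^{p+p!-1} ∉ L.
This is a contradiction; hence L is not regular.

a^{p+p!} b^{p+p!-1}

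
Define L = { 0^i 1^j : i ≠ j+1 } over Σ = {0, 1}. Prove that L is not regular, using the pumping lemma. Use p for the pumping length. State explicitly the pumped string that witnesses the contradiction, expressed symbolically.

0^{p+p!} 1^{p+p!-1}

Assume L is regular. Let p be the pumping length given by the pumping lemma.
Choose w = 0^p 1^{p+p!-1}. Since p ≠ (p+p!-1)+1 = p+p!, w ∈ L; and |w| ≥ p.
The pumping lemma gives a decomposition w = xyz where |xy| ≤ p and |y| ≥ 1.
Because |xy| ≤ p and w begins with p copies of 0, we have y = 0^k with 1 ≤ k ≤ p.
Since 1 ≤ k ≤ p, k divides p!; set t = 1 + p!/k. Then xy^t z has p + (p!/k)·k = p + p! copies of 0. Now the 0-count is p+p! and (1-count)+1 = (p+p!-1)+1 = p+p!, so i ≠ j+1 fails. So xy^t z = 0^{p+p!} 1^{p+p!-1} ∉ L.
This contradicts the pumping lemma, so L is not regular.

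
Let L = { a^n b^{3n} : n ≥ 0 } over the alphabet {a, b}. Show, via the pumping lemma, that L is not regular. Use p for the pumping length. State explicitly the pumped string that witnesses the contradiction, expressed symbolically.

Suppose for contradiction that L is regular, and let p be the pumping length.
Let w = a^p b^{3p} ∈ L; note |w| = 4p ≥ p.
Write w = xyz as guaranteed by the lemma, with |xy| ≤ p and y is nonempty.
Since the first p symbols of w are all a's and |xy| ≤ p, y lies entirely in the leading a-block: y = a^k for some k with 1 ≤ k ≤ p.
Pump with i = 2: xy^2z = a^{p+k} b^{3p}. For this to lie in L we would need 3p = 3(p+k), which forces k = 0. But k ≥ 1, so xy^2z ∉ L.
This contradicts the pumping lemma, so L is not regular.

a^{p+k} b^{3p}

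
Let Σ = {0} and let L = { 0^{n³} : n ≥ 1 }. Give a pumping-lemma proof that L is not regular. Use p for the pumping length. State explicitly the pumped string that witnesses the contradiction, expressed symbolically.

Suppose for contradiction that L is regular, and let p be the pumping length.
Take w = 0^{p³} ∈ L with |w| = p³ ≥ p.
The pumping lemma gives a decomposition w = xyz where |xy| ≤ p and |y| > 0.
Then y = 0^k for some k with 1 ≤ k ≤ p.
Pump with i = 2: xy^2z = 0^{p³+k}. Since 1 ≤ k ≤ p, p³ < p³+k ≤ p³+p < p³+3p²+3p+1 = (p+1)³, so p³+k is not a perfect cube. So xy^2z ∉ L.
Contradiction. Therefore L is not regular.

0^{p³+k}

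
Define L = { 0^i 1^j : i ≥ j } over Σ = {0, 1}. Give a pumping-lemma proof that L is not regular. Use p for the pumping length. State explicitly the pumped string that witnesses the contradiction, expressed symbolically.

0^{p-k} 1^p

Assume L is regular; let p be its pumping constant.
Choose w = 0^p 1^p ∈ L, with |w| = 2p ≥ p.
Write w = xyz as guaranteed by the lemma, with |xy| ≤ p and |y| > 0.
The first p characters of w are 0's, so xy (and hence y) consists only of 0's. Write y = 0^k, 1 ≤ k ≤ p.
Consider xy^0z = xz = 0^{p-k} 1^p. Since k ≥ 1, the 0-count p-k is less than p, so i ≥ j fails; thus xz ∉ L.
Contradiction. Therefore L is not regular.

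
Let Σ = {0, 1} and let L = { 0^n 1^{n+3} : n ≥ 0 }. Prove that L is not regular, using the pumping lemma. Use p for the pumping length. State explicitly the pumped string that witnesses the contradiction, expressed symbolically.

Suppose for contradiction that L is regular, and let p be the pumping length.
Let w = 0^p 1^{p+3} ∈ L; note |w| = 2p+3 ≥ p.
By the pumping lemma, w = xyz with |xy| ≤ p and y is nonempty.
Since the first p symbols of w are all 0's and |xy| ≤ p, y lies entirely in the leading 0-block: y = 0^k for some k with 1 ≤ k ≤ p.
Pump with i = 2: xy^2z = 0^{p+k} 1^{p+3}. For this to lie in L we would need p+3 = (p+k)+3, which forces k = 0. But k ≥ 1, so xy^2z ∉ L.
This is a contradiction; hence L is not regular.

0^{p+k} 1^{p+3}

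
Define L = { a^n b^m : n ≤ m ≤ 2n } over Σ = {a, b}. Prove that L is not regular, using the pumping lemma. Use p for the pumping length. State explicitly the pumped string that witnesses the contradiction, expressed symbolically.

a^{p+k} b^p

Toward a contradiction, assume L is regular with pumping length p.
Take w = a^p b^p ∈ L (since p ≤ p ≤ 2p), with |w| = 2p ≥ p.
By the pumping lemma, w = xyz with |xy| ≤ p and |y| ≥ 1.
Because |xy| ≤ p and w begins with p copies of a, we have y = a^k with 1 ≤ k ≤ p.
Pump with i = 2: xy^2z = a^{p+k} b^p. Now n = p+k > p = m, so the condition n ≤ m fails. Thus xy^2z ∉ L.
This is a contradiction; hence L is not regular.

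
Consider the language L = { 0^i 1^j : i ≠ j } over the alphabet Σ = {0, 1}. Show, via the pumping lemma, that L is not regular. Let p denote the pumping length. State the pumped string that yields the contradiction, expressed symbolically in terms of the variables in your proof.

Suppose for contradiction that L is regular, and let p be the pumping length.
Choose w = 0^p 1^{p+p!}. Since p ≠ p+p!, w ∈ L; and |w| ≥ p.
By the pumping lemma, w = xyz with |xy| ≤ p and |y| ≥ 1.
Since the first p symbols of w are all 0's and |xy| ≤ p, y lies entirely in the leading 0-block: y = 0^k for some k with 1 ≤ k ≤ p.
Since 1 ≤ k ≤ p, k divides p!; set t = 1 + p!/k. Then xy^t z has p + (p!/k)·k = p + p! copies of 0. Now the 0-count equals the 1-count, so i ≠ j fails. So xy^t z = 0^{p+p!} 1^{p+p!} ∉ L.
This contradicts the pumping lemma, so L is not regular.

0^{p+p!} 1^{p+p!}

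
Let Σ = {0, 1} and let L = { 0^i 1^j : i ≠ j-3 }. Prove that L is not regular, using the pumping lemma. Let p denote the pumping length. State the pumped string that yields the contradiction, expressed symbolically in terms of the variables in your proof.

0^{p+p!} 1^{p+p!+3}

Toward a contradiction, assume L is regular with pumping length p.
Choose w = 0^p 1^{p+p!+3}. Since p ≠ (p+p!+3)-3 = p+p!, w ∈ L; and |w| ≥ p.
By the pumping lemma, w = xyz with |xy| ≤ p and y is nonempty.
The first p characters of w are 0's, so xy (and hence y) consists only of 0's. Write y = 0^k, 1 ≤ k ≤ p.
Since 1 ≤ k ≤ p, k divides p!; set t = 1 + p!/k. Then xy^t z has p + (p!/k)·k = p + p! copies of 0. Now the 0-count is p+p! and (1-count)-3 = (p+p!+3)-3 = p+p!, so i ≠ j-3 fails. So xy^t z = 0^{p+p!} 1^{p+p!+3} ∉ L.
Contradiction. Therefore L is not regular.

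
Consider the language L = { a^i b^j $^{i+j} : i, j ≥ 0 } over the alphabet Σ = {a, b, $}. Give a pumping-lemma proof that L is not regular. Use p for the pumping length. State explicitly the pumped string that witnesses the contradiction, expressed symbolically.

a^{p+k} b^p $^{2p}

Assume L is regular; let p be its pumping constant.
Take w = a^p b^p $^{2p} ∈ L (with i=j=p, i+j=2p), |w| = 4p ≥ p.
Write w = xyz as guaranteed by the lemma, with |xy| ≤ p and |y| > 0.
The first p characters of w are a's, so xy (and hence y) consists only of a's. Write y = a^k, 1 ≤ k ≤ p.
Consider xy^2z = a^{p+k} b^p $^{2p}. Now the a- and b-counts sum to 2p+k, but the $-count is 2p ≠ 2p+k. So xy^2z ∉ L.
This is a contradiction; hence L is not regular.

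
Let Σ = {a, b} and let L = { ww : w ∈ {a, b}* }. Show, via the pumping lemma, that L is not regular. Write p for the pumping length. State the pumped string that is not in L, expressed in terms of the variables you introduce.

Assume L is regular; let p be its pumping constant.
Take w = a^p b^p a^p b^p = uu where u = a^pb^p; then w ∈ L and |w| = 4p ≥ p.
The pumping lemma gives a decomposition w = xyz where |xy| ≤ p and y is nonempty.
Because |xy| ≤ p and w begins with p copies of a, we have y = a^k with 1 ≤ k ≤ p.
Pump with i = 2: xy^2z = a^{p+k} b^p a^p b^p, of length 4p+k. Suppose this equals vv. The string starts with a and ends with b, so v does too; thus the boundary between the two copies of v is a b→a transition. There is exactly one such transition, at position 2p+k, so |v| = 2p+k and |vv| = 4p+2k ≠ 4p+k since k ≥ 1. So xy^2z ∉ L.
Contradiction. Therefore L is not regular.

a^{p+k} b^p a^p b^p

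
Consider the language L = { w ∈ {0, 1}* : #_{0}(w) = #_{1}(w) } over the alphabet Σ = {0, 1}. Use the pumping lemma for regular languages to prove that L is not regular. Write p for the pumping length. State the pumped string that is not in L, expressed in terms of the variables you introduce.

Assume L is regular. Let p be the pumping length given by the pumping lemma.
Choose w = 0^p 1^p ∈ L with |w| = 2p ≥ p.
By the pumping lemma, w = xyz with |xy| ≤ p and |y| ≥ 1.
The first p characters of w are 0's, so xy (and hence y) consists only of 0's. Write y = 0^k, 1 ≤ k ≤ p.
Pump with i = 2: xy^2z = 0^{p+k} 1^p has p+k occurrences of 0 but only p of 1. Since k ≥ 1 the counts differ, so xy^2z ∉ L.
This is a contradiction; hence L is not regular.

0^{p+k} 1^p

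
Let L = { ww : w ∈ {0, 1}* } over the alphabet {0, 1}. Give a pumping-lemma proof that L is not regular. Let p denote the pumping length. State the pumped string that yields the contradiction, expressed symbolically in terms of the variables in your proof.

0^{p+k} 1^p 0^p 1^p

Toward a contradiction, assume L is regular with pumping length p.
Take w = 0^p 1^p 0^p 1^p = uu where u = 0^p1^p; then w ∈ L and |w| = 4p ≥ p.
Write w = xyz as guaranteed by the lemma, with |xy| ≤ p and y is nonempty.
The first p characters of w are 0's, so xy (and hence y) consists only of 0's. Write y = 0^k, 1 ≤ k ≤ p.
Pump with i = 2: xy^2z = 0^{p+k} 1^p 0^p 1^p, of length 4p+k. Suppose this equals vv. The string starts with 0 and ends with 1, so v does too; thus the boundary between the two copies of v is a 1→0 transition. There is exactly one such transition, at position 2p+k, so |v| = 2p+k and |vv| = 4p+2k ≠ 4p+k since k ≥ 1. So xy^2z ∉ L.
This contradicts the pumping lemma, so L is not regular.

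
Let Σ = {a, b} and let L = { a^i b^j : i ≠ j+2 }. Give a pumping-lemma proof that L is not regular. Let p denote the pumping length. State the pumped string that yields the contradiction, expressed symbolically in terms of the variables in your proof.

a^{p+p!} b^{p+p!-2}

Suppose for contradiction that L is regular, and let p be the pumping length.
Choose w = a^p b^{p+p!-2}. Since p ≠ (p+p!-2)+2 = p+p!, w ∈ L; and |w| ≥ p.
By the pumping lemma, w = xyz with |xy| ≤ p and y is nonempty.
Because |xy| ≤ p and w begins with p copies of a, we have y = a^k with 1 ≤ k ≤ p.
Since 1 ≤ k ≤ p, k divides p!; set t = 1 + p!/k. Then xy^t z has p + (p!/k)·k = p + p! copies of a. Now the a-count is p+p! and (b-count)+2 = (p+p!-2)+2 = p+p!, so i ≠ j+2 fails. So xy^t z = a^{p+p!} b^{p+p!-2} ∉ L.
This contradicts the pumping lemma, so L is not regular.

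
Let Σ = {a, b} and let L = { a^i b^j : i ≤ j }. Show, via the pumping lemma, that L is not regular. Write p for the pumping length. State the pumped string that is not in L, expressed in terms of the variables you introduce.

Suppose for contradiction that L is regular, and let p be the pumping length.
Choose w = a^p b^p ∈ L, with |w| = 2p ≥ p.
By the pumping lemma, w = xyz with |xy| ≤ p and |y| > 0.
Since the first p symbols of w are all a's and |xy| ≤ p, y lies entirely in the leading a-block: y = a^k for some k with 1 ≤ k ≤ p.
Consider xy^2z = a^{p+k} b^p. Since k ≥ 1, the a-count p+k exceeds the b-count p, so i ≤ j fails; thus xy^2z ∉ L.
This contradicts the pumping lemma, so L is not regular.

a^{p+k} b^p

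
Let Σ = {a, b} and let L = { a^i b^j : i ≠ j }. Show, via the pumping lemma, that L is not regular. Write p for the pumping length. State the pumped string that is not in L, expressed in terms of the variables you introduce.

a^{p+p!} b^{p+p!}

Assume L is regular. Let p be the pumping length given by the pumping lemma.
Choose w = a^p b^{p+p!}. Since p ≠ p+p!, w ∈ L; and |w| ≥ p.
By the pumping lemma, w = xyz with |xy| ≤ p and |y| > 0.
The first p characters of w are a's, so xy (and hence y) consists only of a's. Write y = a^k, 1 ≤ k ≤ p.
Since 1 ≤ k ≤ p, k divides p!; set t = 1 + p!/k. Then xy^t z has p + (p!/k)·k = p + p! copies of a. Now the a-count equals the b-count, so i ≠ j fails. So xy^t z = a^{p+p!} b^{p+p!} ∉ L.
Contradiction. Therefore L is not regular.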